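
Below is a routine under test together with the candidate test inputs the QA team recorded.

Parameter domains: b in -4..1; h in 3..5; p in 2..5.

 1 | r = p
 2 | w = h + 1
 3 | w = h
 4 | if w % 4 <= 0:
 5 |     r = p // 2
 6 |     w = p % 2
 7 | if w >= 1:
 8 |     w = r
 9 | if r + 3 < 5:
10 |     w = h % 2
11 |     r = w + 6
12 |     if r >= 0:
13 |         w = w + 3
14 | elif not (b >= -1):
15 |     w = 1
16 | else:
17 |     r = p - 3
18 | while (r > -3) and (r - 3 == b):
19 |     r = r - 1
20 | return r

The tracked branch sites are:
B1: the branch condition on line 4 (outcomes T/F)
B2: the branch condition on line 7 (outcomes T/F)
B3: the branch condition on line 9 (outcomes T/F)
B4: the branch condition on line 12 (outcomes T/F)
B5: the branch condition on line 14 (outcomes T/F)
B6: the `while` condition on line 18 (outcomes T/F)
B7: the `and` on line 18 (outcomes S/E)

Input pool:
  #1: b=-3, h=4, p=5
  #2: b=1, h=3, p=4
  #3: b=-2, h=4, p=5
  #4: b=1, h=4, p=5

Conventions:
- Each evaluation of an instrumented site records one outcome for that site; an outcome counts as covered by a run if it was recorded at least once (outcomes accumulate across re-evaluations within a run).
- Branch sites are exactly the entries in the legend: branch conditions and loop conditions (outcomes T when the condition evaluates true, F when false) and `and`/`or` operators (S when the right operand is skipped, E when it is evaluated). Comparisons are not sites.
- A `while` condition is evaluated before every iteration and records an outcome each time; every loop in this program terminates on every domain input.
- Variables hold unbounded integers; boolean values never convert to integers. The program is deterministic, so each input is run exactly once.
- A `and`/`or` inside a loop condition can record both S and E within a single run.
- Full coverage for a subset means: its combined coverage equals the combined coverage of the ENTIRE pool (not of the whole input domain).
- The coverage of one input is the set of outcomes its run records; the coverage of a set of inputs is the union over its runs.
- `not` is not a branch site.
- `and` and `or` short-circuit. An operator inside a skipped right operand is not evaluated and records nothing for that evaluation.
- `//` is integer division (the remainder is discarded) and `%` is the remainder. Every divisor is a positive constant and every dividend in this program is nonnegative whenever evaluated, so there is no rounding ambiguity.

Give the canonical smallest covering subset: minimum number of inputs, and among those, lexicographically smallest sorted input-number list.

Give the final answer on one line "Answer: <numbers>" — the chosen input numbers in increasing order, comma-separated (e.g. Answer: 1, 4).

#1 (b=-3, h=4, p=5) -> B1->T, B2->T, B3->F, B5->T, B7->E, B6->F; covered: B1=T, B2=T, B3=F, B5=T, B6=F, B7=E
#2 (b=1, h=3, p=4) -> B1->F, B2->T, B3->F, B5->F, B7->E, B6->F; covered: B1=F, B2=T, B3=F, B5=F, B6=F, B7=E
#3 (b=-2, h=4, p=5) -> B1->T, B2->T, B3->F, B5->T, B7->E, B6->F; covered: B1=T, B2=T, B3=F, B5=T, B6=F, B7=E
#4 (b=1, h=4, p=5) -> B1->T, B2->T, B3->F, B5->F, B7->E, B6->F; covered: B1=T, B2=T, B3=F, B5=F, B6=F, B7=E
the full pool covers 8 outcomes: B1=T, B1=F, B2=T, B3=F, B5=T, B5=F, B6=F, B7=E
size 1 is not enough: best union over all size-1 subsets is 6/8
size 2: inputs {1, 2} cover all 8 outcomes, and no lexicographically smaller subset of this size does

Answer: 1, 2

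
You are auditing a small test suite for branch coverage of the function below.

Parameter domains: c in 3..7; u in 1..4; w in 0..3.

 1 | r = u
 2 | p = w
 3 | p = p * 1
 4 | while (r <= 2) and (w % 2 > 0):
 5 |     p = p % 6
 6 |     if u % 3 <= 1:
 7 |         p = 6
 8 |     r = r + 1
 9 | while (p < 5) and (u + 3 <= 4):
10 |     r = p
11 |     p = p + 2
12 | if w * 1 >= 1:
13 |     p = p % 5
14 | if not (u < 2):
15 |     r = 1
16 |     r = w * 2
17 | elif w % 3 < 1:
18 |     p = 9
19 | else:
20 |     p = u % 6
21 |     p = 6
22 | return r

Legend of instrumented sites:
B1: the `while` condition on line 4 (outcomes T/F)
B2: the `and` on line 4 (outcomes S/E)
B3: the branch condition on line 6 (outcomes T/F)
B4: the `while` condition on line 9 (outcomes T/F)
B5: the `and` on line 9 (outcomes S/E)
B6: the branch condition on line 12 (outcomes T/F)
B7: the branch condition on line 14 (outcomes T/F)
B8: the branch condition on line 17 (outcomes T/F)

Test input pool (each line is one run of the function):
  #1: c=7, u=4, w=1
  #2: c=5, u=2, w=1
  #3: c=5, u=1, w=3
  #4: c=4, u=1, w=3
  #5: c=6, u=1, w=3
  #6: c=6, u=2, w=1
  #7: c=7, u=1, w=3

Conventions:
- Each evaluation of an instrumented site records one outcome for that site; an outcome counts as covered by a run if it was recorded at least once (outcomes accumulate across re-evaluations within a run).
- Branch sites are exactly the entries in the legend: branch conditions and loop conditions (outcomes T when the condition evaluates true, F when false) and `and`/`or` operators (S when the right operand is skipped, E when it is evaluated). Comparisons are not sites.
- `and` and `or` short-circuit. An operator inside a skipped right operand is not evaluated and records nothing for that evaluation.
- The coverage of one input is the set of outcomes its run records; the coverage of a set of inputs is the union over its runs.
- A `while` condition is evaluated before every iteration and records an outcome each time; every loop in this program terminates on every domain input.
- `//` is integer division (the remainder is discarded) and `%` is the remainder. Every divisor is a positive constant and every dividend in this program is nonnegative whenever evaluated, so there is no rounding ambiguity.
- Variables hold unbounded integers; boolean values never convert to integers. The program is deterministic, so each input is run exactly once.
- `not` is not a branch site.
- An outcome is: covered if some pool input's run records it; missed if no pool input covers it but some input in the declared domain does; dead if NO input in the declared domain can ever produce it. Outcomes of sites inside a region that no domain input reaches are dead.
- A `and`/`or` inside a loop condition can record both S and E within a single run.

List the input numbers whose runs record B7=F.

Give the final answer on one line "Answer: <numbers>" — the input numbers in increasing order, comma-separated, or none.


input #1 (c=7, u=4, w=1): does not record B7=F
input #2 (c=5, u=2, w=1): does not record B7=F
input #3 (c=5, u=1, w=3): records B7=F
input #4 (c=4, u=1, w=3): records B7=F
input #5 (c=6, u=1, w=3): records B7=F
input #6 (c=6, u=2, w=1): does not record B7=F
input #7 (c=7, u=1, w=3): records B7=F
Answer: 3, 4, 5, 7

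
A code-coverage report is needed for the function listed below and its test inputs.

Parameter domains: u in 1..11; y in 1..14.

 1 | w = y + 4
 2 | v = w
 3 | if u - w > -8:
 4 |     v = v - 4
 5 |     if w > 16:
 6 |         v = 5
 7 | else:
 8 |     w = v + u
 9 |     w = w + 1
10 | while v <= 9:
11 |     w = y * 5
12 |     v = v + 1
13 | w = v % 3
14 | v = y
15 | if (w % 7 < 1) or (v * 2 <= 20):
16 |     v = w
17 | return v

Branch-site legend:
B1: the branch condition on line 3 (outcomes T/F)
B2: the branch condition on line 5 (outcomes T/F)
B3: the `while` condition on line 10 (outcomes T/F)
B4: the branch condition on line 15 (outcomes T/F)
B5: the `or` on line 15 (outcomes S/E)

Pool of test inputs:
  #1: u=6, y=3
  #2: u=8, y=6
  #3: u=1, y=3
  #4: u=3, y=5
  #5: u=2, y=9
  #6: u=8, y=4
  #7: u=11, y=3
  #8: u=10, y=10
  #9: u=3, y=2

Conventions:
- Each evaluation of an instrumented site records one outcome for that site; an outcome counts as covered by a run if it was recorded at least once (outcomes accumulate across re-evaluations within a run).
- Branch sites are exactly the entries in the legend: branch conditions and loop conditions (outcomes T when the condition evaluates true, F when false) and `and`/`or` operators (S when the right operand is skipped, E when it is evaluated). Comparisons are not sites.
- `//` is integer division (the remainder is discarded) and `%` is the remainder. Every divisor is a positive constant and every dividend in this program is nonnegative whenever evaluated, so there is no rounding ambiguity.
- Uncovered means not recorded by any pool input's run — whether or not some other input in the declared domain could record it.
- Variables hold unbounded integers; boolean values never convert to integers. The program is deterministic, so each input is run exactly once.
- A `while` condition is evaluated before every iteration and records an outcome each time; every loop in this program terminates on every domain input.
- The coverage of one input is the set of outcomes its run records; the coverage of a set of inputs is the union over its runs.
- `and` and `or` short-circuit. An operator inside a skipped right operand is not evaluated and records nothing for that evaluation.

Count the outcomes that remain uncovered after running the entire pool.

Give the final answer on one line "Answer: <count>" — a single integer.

input #1, u=6, y=3: outcomes B1=T, B2=F, B3=T, B3=F, B4=T, B5=E
input #2, u=8, y=6: outcomes B1=T, B2=F, B3=T, B3=F, B4=T, B5=E
input #3, u=1, y=3: outcomes B1=T, B2=F, B3=T, B3=F, B4=T, B5=E
input #4, u=3, y=5: outcomes B1=T, B2=F, B3=T, B3=F, B4=T, B5=E
input #5, u=2, y=9: outcomes B1=F, B3=F, B4=T, B5=E
input #6, u=8, y=4: outcomes B1=T, B2=F, B3=T, B3=F, B4=T, B5=E
input #7, u=11, y=3: outcomes B1=T, B2=F, B3=T, B3=F, B4=T, B5=E
input #8, u=10, y=10: outcomes B1=T, B2=F, B3=F, B4=T, B5=E
input #9, u=3, y=2: outcomes B1=T, B2=F, B3=T, B3=F, B4=T, B5=E
union over the pool: B1=T, B1=F, B2=F, B3=T, B3=F, B4=T, B5=E
uncovered (3 of 10): B2=T, B4=F, B5=S

Answer: 3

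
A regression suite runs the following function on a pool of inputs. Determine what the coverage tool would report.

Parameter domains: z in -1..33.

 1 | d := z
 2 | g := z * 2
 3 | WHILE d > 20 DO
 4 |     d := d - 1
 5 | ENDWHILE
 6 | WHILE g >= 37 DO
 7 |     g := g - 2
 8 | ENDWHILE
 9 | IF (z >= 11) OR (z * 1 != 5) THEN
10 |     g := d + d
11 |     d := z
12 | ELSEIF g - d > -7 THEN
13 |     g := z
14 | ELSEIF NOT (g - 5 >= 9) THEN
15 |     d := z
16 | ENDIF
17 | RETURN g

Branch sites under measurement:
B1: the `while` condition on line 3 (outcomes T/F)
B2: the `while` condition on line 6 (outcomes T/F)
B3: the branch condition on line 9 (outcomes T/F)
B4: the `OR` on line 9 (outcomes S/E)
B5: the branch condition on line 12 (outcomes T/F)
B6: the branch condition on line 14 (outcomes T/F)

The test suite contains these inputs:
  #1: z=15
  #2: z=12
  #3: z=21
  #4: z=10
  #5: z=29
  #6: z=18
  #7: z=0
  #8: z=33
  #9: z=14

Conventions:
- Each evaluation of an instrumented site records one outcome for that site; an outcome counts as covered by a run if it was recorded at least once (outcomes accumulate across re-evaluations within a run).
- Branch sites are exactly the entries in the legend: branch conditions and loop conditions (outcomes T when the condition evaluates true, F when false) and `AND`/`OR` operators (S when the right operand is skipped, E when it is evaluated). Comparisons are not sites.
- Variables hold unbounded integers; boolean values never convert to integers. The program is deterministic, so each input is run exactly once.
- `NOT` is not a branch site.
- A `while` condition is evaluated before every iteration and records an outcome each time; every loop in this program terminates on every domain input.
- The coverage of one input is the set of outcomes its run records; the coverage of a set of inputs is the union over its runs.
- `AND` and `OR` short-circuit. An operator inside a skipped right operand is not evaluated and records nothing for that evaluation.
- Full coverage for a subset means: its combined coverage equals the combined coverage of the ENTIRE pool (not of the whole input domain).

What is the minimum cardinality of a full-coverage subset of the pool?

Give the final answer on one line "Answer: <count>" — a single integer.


input #1, z=15: events B1->F, B2->F, B4->S, B3->T; outcomes B1=F, B2=F, B3=T, B4=S
input #2, z=12: events B1->F, B2->F, B4->S, B3->T; outcomes B1=F, B2=F, B3=T, B4=S
input #3, z=21: events B1->T, B1->F, B2->T, B2->T, B2->T, B2->F, B4->S, B3->T; outcomes B1=T, B1=F, B2=T, B2=F, B3=T, B4=S
input #4, z=10: events B1->F, B2->F, B4->E, B3->T; outcomes B1=F, B2=F, B3=T, B4=E
input #5, z=29: events B1->T, B1->T, B1->T, B1->T, B1->T, B1->T, B1->T, B1->T, B1->T, B1->F, B2->T, B2->T, B2->T, B2->T, ...; outcomes B1=T, B1=F, B2=T, B2=F, B3=T, B4=S
input #6, z=18: events B1->F, B2->F, B4->S, B3->T; outcomes B1=F, B2=F, B3=T, B4=S
input #7, z=0: events B1->F, B2->F, B4->E, B3->T; outcomes B1=F, B2=F, B3=T, B4=E
input #8, z=33: events B1->T, B1->T, B1->T, B1->T, B1->T, B1->T, B1->T, B1->T, B1->T, B1->T, B1->T, B1->T, B1->T, B1->F, ...; outcomes B1=T, B1=F, B2=T, B2=F, B3=T, B4=S
input #9, z=14: events B1->F, B2->F, B4->S, B3->T; outcomes B1=F, B2=F, B3=T, B4=S
together the pool reaches 7 outcomes: B1=T, B1=F, B2=T, B2=F, B3=T, B4=S, B4=E
every size-1 subset falls short of the 7 outcomes (best: 6/7)
at size 2, {3, 4} reaches all 7 outcomes; every lexicographically earlier size-2 subset fails
Answer: 2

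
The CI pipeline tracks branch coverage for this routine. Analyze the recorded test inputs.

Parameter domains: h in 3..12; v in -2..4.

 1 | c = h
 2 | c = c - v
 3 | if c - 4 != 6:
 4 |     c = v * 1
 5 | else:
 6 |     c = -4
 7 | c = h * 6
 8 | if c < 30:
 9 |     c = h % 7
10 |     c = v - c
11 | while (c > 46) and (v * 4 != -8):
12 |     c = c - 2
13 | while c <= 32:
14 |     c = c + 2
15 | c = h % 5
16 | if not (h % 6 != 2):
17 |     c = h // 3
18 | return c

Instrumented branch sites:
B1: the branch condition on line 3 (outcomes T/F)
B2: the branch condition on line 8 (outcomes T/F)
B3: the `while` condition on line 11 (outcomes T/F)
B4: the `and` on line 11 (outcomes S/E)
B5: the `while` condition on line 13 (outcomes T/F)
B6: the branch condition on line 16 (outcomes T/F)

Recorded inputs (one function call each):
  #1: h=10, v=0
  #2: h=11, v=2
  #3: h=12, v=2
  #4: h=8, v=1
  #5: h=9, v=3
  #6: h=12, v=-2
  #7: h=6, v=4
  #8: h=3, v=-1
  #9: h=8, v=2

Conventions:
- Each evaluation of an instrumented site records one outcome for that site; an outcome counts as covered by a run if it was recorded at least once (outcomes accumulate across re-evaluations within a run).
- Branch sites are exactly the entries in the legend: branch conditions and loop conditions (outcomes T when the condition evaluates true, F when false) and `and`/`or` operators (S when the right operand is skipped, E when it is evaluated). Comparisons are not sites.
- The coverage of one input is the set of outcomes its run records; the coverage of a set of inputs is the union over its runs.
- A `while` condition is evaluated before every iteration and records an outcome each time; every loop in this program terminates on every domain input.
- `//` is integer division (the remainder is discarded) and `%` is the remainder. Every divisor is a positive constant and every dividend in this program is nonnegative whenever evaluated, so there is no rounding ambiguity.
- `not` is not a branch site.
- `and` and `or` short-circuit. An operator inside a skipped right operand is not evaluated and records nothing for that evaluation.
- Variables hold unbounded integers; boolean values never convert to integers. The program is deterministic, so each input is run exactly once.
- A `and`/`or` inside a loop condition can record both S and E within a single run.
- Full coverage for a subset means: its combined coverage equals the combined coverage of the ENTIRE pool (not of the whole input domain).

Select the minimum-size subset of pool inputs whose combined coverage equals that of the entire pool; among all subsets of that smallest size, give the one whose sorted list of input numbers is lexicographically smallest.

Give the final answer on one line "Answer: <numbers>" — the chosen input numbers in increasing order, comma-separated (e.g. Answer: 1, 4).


input #1 (h=10, v=0): events B1->F, B2->F, B4->E, B3->T, B4->E, B3->T, B4->E, B3->T, B4->E, B3->T, B4->E, B3->T, B4->E, B3->T, ...; covers B1=F, B2=F, B3=T, B3=F, B4=S, B4=E, B5=F, B6=F
input #2 (h=11, v=2): events B1->T, B2->F, B4->E, B3->T, B4->E, B3->T, B4->E, B3->T, B4->E, B3->T, B4->E, B3->T, B4->E, B3->T, ...; covers B1=T, B2=F, B3=T, B3=F, B4=S, B4=E, B5=F, B6=F
input #3 (h=12, v=2): events B1->F, B2->F, B4->E, B3->T, B4->E, B3->T, B4->E, B3->T, B4->E, B3->T, B4->E, B3->T, B4->E, B3->T, ...; covers B1=F, B2=F, B3=T, B3=F, B4=S, B4=E, B5=F, B6=F
input #4 (h=8, v=1): events B1->T, B2->F, B4->E, B3->T, B4->S, B3->F, B5->F, B6->T; covers B1=T, B2=F, B3=T, B3=F, B4=S, B4=E, B5=F, B6=T
input #5 (h=9, v=3): events B1->T, B2->F, B4->E, B3->T, B4->E, B3->T, B4->E, B3->T, B4->E, B3->T, B4->S, B3->F, B5->F, B6->F; covers B1=T, B2=F, B3=T, B3=F, B4=S, B4=E, B5=F, B6=F
input #6 (h=12, v=-2): events B1->T, B2->F, B4->E, B3->F, B5->F, B6->F; covers B1=T, B2=F, B3=F, B4=E, B5=F, B6=F
input #7 (h=6, v=4): events B1->T, B2->F, B4->S, B3->F, B5->F, B6->F; covers B1=T, B2=F, B3=F, B4=S, B5=F, B6=F
input #8 (h=3, v=-1): events B1->T, B2->T, B4->S, B3->F, B5->T, B5->T, B5->T, B5->T, B5->T, B5->T, B5->T, B5->T, B5->T, B5->T, ...; covers B1=T, B2=T, B3=F, B4=S, B5=T, B5=F, B6=F
input #9 (h=8, v=2): events B1->T, B2->F, B4->E, B3->T, B4->S, B3->F, B5->F, B6->T; covers B1=T, B2=F, B3=T, B3=F, B4=S, B4=E, B5=F, B6=T
together the pool reaches 12 outcomes: B1=T, B1=F, B2=T, B2=F, B3=T, B3=F, B4=S, B4=E, B5=T, B5=F, B6=T, B6=F
checked all size-1 subsets: none covers 12 outcomes (max 8/12)
checked all size-2 subsets: none covers 12 outcomes (max 11/12)
at size 3, {1, 4, 8} reaches all 12 outcomes; every lexicographically earlier size-3 subset fails
Answer: 1, 4, 8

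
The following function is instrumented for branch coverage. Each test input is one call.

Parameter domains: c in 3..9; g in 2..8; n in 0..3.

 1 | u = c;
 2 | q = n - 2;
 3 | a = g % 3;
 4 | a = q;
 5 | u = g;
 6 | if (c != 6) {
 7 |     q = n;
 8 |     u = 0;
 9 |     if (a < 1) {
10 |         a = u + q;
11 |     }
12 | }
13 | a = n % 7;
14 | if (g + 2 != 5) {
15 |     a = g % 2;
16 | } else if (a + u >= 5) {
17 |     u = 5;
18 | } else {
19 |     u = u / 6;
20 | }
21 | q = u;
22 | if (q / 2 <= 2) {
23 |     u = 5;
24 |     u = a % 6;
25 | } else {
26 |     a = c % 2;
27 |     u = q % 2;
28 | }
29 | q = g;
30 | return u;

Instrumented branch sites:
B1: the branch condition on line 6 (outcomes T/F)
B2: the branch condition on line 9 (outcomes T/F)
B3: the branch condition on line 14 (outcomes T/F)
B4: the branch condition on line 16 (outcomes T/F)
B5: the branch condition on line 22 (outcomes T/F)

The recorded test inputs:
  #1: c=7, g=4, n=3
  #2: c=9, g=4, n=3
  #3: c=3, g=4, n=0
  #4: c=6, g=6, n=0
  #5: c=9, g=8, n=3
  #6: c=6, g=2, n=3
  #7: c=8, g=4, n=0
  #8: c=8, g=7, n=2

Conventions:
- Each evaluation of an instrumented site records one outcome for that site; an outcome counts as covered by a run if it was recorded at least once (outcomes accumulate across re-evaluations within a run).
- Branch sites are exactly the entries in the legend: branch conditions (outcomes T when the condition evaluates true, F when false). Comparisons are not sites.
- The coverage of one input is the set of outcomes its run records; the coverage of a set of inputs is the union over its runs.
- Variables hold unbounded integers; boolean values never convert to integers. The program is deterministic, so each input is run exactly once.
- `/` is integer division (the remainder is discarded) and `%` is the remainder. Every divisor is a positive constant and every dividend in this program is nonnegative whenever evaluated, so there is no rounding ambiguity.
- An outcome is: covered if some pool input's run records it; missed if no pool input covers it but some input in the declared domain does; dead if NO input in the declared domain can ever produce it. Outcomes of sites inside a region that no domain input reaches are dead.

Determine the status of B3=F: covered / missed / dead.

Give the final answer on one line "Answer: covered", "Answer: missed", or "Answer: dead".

no pool input records B3=F
but domain input (c=3, g=3, n=0) does record it -> reachable, so missed

Answer: missed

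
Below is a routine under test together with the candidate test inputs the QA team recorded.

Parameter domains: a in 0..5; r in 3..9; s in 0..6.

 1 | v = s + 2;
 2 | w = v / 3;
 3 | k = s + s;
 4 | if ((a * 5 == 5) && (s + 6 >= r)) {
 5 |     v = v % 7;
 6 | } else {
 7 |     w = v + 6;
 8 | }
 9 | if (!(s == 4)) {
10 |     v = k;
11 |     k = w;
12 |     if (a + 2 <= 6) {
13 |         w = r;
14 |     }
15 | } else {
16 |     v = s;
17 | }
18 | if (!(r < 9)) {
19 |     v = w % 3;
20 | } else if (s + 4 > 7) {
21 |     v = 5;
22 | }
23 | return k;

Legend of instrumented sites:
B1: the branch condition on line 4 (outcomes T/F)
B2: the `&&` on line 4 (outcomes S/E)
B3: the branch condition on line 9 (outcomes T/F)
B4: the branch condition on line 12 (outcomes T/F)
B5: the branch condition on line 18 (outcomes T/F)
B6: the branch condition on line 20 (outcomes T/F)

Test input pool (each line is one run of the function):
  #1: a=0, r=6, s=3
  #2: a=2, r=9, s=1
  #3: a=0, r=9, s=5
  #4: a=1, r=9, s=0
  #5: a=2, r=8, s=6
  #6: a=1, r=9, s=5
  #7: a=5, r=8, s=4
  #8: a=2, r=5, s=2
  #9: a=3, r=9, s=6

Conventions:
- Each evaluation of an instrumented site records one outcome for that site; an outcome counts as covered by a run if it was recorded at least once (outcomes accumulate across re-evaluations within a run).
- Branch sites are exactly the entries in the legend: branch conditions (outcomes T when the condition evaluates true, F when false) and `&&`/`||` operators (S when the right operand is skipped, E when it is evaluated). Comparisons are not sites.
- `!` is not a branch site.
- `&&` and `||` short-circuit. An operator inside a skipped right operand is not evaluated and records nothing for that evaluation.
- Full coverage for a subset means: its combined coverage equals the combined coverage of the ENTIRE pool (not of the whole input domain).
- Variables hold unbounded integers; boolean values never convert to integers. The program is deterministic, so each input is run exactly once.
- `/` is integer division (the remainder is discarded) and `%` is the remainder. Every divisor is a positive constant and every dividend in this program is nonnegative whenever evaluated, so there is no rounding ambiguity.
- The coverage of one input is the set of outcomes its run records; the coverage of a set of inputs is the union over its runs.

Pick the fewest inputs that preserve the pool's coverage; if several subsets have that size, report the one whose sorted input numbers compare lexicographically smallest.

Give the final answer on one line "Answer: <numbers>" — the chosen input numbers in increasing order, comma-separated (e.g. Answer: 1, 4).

input #1 (a=0, r=6, s=3): events B2->S, B1->F, B3->T, B4->T, B5->F, B6->F; covers B1=F, B2=S, B3=T, B4=T, B5=F, B6=F
input #2 (a=2, r=9, s=1): events B2->S, B1->F, B3->T, B4->T, B5->T; covers B1=F, B2=S, B3=T, B4=T, B5=T
input #3 (a=0, r=9, s=5): events B2->S, B1->F, B3->T, B4->T, B5->T; covers B1=F, B2=S, B3=T, B4=T, B5=T
input #4 (a=1, r=9, s=0): events B2->E, B1->F, B3->T, B4->T, B5->T; covers B1=F, B2=E, B3=T, B4=T, B5=T
input #5 (a=2, r=8, s=6): events B2->S, B1->F, B3->T, B4->T, B5->F, B6->T; covers B1=F, B2=S, B3=T, B4=T, B5=F, B6=T
input #6 (a=1, r=9, s=5): events B2->E, B1->T, B3->T, B4->T, B5->T; covers B1=T, B2=E, B3=T, B4=T, B5=T
input #7 (a=5, r=8, s=4): events B2->S, B1->F, B3->F, B5->F, B6->T; covers B1=F, B2=S, B3=F, B5=F, B6=T
input #8 (a=2, r=5, s=2): events B2->S, B1->F, B3->T, B4->T, B5->F, B6->F; covers B1=F, B2=S, B3=T, B4=T, B5=F, B6=F
input #9 (a=3, r=9, s=6): events B2->S, B1->F, B3->T, B4->T, B5->T; covers B1=F, B2=S, B3=T, B4=T, B5=T
the full pool covers 11 outcomes: B1=T, B1=F, B2=S, B2=E, B3=T, B3=F, B4=T, B5=T, B5=F, B6=T, B6=F
checked all size-1 subsets: none covers 11 outcomes (max 6/11)
checked all size-2 subsets: none covers 11 outcomes (max 10/11)
at size 3, {1, 6, 7} reaches all 11 outcomes; every lexicographically earlier size-3 subset fails

Answer: 1, 6, 7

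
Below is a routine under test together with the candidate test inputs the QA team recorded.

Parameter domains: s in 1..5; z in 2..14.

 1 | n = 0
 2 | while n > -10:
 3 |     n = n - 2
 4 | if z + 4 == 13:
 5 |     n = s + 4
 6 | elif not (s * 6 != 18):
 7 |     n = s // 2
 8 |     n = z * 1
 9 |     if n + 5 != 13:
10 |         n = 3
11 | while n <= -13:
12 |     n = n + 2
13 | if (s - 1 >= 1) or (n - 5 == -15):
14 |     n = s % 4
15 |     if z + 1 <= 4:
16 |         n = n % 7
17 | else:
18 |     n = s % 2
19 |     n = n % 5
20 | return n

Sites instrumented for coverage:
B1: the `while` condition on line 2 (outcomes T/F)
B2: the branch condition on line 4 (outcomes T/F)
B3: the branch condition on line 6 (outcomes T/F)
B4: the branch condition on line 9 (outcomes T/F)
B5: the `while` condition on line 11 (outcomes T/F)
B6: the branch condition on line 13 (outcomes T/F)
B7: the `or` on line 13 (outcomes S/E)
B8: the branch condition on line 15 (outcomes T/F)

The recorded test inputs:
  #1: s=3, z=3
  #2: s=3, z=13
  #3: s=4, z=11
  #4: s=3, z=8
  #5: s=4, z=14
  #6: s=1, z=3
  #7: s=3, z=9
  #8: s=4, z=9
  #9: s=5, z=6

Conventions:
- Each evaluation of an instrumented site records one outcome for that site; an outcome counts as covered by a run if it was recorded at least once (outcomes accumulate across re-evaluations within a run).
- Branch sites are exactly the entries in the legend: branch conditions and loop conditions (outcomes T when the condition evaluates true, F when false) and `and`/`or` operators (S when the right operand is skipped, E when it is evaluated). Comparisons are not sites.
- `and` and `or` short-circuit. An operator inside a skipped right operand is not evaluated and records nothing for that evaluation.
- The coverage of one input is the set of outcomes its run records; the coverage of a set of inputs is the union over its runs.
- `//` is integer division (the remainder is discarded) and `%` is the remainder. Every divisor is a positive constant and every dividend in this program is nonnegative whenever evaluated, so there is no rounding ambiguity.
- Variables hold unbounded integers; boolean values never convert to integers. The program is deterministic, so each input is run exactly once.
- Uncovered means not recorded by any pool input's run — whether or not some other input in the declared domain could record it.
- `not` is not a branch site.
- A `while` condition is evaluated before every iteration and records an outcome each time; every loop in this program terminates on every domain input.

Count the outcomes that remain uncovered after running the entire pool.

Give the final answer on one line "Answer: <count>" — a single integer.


run #1 (s=3, z=3) runs B1->T, B1->T, B1->T, B1->T, B1->T, B1->F, B2->F, B3->T, B4->T, B5->F, B7->S, B6->T, B8->T; records B1=T, B1=F, B2=F, B3=T, B4=T, B5=F, B6=T, B7=S, B8=T
run #2 (s=3, z=13) runs B1->T, B1->T, B1->T, B1->T, B1->T, B1->F, B2->F, B3->T, B4->T, B5->F, B7->S, B6->T, B8->F; records B1=T, B1=F, B2=F, B3=T, B4=T, B5=F, B6=T, B7=S, B8=F
run #3 (s=4, z=11) runs B1->T, B1->T, B1->T, B1->T, B1->T, B1->F, B2->F, B3->F, B5->F, B7->S, B6->T, B8->F; records B1=T, B1=F, B2=F, B3=F, B5=F, B6=T, B7=S, B8=F
run #4 (s=3, z=8) runs B1->T, B1->T, B1->T, B1->T, B1->T, B1->F, B2->F, B3->T, B4->F, B5->F, B7->S, B6->T, B8->F; records B1=T, B1=F, B2=F, B3=T, B4=F, B5=F, B6=T, B7=S, B8=F
run #5 (s=4, z=14) runs B1->T, B1->T, B1->T, B1->T, B1->T, B1->F, B2->F, B3->F, B5->F, B7->S, B6->T, B8->F; records B1=T, B1=F, B2=F, B3=F, B5=F, B6=T, B7=S, B8=F
run #6 (s=1, z=3) runs B1->T, B1->T, B1->T, B1->T, B1->T, B1->F, B2->F, B3->F, B5->F, B7->E, B6->T, B8->T; records B1=T, B1=F, B2=F, B3=F, B5=F, B6=T, B7=E, B8=T
run #7 (s=3, z=9) runs B1->T, B1->T, B1->T, B1->T, B1->T, B1->F, B2->T, B5->F, B7->S, B6->T, B8->F; records B1=T, B1=F, B2=T, B5=F, B6=T, B7=S, B8=F
run #8 (s=4, z=9) runs B1->T, B1->T, B1->T, B1->T, B1->T, B1->F, B2->T, B5->F, B7->S, B6->T, B8->F; records B1=T, B1=F, B2=T, B5=F, B6=T, B7=S, B8=F
run #9 (s=5, z=6) runs B1->T, B1->T, B1->T, B1->T, B1->T, B1->F, B2->F, B3->F, B5->F, B7->S, B6->T, B8->F; records B1=T, B1=F, B2=F, B3=F, B5=F, B6=T, B7=S, B8=F
union over the pool: B1=T, B1=F, B2=T, B2=F, B3=T, B3=F, B4=T, B4=F, B5=F, B6=T, B7=S, B7=E, B8=T, B8=F
uncovered (2 of 16): B5=T, B6=F
Answer: 2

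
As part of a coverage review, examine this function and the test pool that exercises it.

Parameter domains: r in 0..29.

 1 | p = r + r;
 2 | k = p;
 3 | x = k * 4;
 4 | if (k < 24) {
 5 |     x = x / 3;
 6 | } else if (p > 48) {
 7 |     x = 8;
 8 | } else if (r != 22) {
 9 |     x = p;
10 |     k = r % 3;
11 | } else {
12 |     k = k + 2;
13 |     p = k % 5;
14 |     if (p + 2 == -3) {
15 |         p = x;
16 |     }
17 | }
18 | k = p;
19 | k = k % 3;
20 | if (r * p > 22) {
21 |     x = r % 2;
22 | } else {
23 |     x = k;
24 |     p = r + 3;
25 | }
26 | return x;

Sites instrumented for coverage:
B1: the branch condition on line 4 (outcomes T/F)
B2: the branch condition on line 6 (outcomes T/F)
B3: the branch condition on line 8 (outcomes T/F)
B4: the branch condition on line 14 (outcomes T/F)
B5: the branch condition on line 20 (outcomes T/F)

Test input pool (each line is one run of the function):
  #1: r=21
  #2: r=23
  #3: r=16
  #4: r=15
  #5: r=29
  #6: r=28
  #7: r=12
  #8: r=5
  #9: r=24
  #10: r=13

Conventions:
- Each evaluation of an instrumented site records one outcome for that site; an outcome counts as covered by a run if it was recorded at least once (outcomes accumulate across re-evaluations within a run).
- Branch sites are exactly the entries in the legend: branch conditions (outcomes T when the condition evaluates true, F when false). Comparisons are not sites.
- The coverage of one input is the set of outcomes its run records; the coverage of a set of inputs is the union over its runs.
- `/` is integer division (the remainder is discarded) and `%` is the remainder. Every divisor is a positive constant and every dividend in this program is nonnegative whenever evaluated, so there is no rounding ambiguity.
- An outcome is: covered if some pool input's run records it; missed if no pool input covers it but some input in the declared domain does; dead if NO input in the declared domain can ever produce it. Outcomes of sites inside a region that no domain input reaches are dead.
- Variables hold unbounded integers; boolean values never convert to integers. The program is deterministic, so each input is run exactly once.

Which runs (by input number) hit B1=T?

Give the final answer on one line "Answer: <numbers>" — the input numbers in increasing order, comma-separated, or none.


input #1 (r=21): does not produce B1=T
input #2 (r=23): does not produce B1=T
input #3 (r=16): does not produce B1=T
input #4 (r=15): does not produce B1=T
input #5 (r=29): does not produce B1=T
input #6 (r=28): does not produce B1=T
input #7 (r=12): does not produce B1=T
input #8 (r=5): produces B1=T
input #9 (r=24): does not produce B1=T
input #10 (r=13): does not produce B1=T
Answer: 8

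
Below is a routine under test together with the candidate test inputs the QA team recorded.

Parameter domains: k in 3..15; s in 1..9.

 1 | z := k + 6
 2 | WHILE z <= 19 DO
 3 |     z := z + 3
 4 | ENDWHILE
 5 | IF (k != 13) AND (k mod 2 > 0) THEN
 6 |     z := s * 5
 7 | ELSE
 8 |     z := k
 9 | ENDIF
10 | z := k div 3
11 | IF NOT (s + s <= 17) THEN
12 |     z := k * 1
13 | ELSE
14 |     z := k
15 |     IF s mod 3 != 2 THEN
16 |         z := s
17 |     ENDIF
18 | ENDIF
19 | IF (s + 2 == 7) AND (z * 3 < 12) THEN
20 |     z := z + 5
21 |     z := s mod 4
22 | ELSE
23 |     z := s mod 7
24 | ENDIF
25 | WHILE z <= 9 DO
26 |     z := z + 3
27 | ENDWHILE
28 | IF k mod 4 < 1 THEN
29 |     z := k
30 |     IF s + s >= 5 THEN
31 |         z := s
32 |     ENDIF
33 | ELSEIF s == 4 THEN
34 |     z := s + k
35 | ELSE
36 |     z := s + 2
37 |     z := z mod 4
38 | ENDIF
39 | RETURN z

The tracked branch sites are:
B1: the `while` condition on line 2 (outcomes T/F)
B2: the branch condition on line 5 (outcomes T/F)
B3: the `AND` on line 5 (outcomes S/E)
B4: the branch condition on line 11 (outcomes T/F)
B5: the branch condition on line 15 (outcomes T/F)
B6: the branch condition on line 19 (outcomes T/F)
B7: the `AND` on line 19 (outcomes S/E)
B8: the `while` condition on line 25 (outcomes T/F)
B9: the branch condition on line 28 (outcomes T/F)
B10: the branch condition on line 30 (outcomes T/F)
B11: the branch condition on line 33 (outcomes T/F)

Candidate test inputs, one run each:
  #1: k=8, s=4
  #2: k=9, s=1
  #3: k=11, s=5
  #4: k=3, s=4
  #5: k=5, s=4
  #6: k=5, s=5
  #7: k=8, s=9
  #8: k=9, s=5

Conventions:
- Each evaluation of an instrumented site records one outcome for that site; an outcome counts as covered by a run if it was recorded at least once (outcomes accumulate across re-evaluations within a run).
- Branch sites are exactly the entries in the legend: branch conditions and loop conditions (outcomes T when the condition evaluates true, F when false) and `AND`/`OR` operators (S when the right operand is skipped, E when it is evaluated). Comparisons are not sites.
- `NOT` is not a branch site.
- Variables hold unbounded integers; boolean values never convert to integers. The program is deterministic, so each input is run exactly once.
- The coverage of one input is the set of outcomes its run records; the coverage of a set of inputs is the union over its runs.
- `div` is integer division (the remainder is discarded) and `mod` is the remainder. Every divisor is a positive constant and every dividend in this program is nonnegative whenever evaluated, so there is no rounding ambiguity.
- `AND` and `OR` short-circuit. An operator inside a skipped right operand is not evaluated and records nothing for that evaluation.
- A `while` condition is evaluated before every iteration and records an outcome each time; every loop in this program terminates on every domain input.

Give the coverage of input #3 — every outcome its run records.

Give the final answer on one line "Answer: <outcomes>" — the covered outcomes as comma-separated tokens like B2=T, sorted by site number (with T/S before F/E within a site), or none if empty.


Simulating input #3 (k=11, s=5) step by step:
  B1->T, B1->F, B3->E, B2->T, B4->F, B5->F, B7->E, B6->F, B8->T, B8->T
  B8->F, B9->F, B11->F
deduplicating events, the covered set is: B1=T, B1=F, B2=T, B3=E, B4=F, B5=F, B6=F, B7=E, B8=T, B8=F, B9=F, B11=F
Answer: B1=T, B1=F, B2=T, B3=E, B4=F, B5=F, B6=F, B7=E, B8=T, B8=F, B9=F, B11=F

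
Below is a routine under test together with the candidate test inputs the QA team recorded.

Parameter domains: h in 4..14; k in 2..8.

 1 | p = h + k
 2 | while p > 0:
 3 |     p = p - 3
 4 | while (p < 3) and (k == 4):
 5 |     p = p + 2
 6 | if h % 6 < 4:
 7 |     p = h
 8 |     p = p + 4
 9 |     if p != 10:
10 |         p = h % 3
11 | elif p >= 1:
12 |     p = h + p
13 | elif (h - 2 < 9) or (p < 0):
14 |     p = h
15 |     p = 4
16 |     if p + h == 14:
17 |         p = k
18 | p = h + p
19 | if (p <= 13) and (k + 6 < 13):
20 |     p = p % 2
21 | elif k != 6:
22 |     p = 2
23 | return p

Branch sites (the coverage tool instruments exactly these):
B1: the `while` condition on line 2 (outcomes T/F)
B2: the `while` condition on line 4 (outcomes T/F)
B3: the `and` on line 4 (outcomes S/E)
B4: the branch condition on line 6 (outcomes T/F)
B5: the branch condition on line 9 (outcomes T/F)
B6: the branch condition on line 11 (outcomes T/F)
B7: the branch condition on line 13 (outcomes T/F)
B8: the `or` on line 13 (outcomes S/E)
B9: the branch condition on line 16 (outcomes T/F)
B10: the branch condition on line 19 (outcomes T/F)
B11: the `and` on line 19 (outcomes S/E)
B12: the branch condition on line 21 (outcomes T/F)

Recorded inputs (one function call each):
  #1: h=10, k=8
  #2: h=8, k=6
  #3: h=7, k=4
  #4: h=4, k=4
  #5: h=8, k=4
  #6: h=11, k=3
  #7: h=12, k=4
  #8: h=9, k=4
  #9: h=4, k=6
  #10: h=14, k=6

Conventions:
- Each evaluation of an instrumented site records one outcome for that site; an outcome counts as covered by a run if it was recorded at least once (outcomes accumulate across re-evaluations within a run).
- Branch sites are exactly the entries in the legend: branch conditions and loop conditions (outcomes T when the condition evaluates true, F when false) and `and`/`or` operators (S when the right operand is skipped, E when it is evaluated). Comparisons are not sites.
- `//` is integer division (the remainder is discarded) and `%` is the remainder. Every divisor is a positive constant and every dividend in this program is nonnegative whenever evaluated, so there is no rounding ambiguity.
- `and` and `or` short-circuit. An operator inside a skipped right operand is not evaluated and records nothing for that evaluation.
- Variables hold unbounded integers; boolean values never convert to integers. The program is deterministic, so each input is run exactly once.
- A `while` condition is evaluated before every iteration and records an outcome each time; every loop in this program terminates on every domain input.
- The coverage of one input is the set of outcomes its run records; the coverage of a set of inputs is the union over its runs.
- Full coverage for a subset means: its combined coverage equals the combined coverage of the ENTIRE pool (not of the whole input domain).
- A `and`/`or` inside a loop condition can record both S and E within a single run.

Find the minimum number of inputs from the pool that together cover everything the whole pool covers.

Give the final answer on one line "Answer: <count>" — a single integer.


input #1, h=10, k=8: events B1->T, B1->T, B1->T, B1->T, B1->T, B1->T, B1->F, B3->E, B2->F, B4->F, B6->F, B8->S, B7->T, B9->T, ...; outcomes B1=T, B1=F, B2=F, B3=E, B4=F, B6=F, B7=T, B8=S, B9=T, B10=F, B11=S, B12=T
input #2, h=8, k=6: events B1->T, B1->T, B1->T, B1->T, B1->T, B1->F, B3->E, B2->F, B4->T, B5->T, B11->E, B10->T; outcomes B1=T, B1=F, B2=F, B3=E, B4=T, B5=T, B10=T, B11=E
input #3, h=7, k=4: events B1->T, B1->T, B1->T, B1->T, B1->F, B3->E, B2->T, B3->E, B2->T, B3->S, B2->F, B4->T, B5->T, B11->E, ...; outcomes B1=T, B1=F, B2=T, B2=F, B3=S, B3=E, B4=T, B5=T, B10=T, B11=E
input #4, h=4, k=4: events B1->T, B1->T, B1->T, B1->F, B3->E, B2->T, B3->E, B2->T, B3->S, B2->F, B4->F, B6->T, B11->E, B10->T; outcomes B1=T, B1=F, B2=T, B2=F, B3=S, B3=E, B4=F, B6=T, B10=T, B11=E
input #5, h=8, k=4: events B1->T, B1->T, B1->T, B1->T, B1->F, B3->E, B2->T, B3->E, B2->T, B3->S, B2->F, B4->T, B5->T, B11->E, ...; outcomes B1=T, B1=F, B2=T, B2=F, B3=S, B3=E, B4=T, B5=T, B10=T, B11=E
input #6, h=11, k=3: events B1->T, B1->T, B1->T, B1->T, B1->T, B1->F, B3->E, B2->F, B4->F, B6->F, B8->E, B7->T, B9->F, B11->S, ...; outcomes B1=T, B1=F, B2=F, B3=E, B4=F, B6=F, B7=T, B8=E, B9=F, B10=F, B11=S, B12=T
input #7, h=12, k=4: events B1->T, B1->T, B1->T, B1->T, B1->T, B1->T, B1->F, B3->E, B2->T, B3->E, B2->T, B3->E, B2->T, B3->S, ...; outcomes B1=T, B1=F, B2=T, B2=F, B3=S, B3=E, B4=T, B5=T, B10=T, B11=E
input #8, h=9, k=4: events B1->T, B1->T, B1->T, B1->T, B1->T, B1->F, B3->E, B2->T, B3->E, B2->T, B3->E, B2->T, B3->S, B2->F, ...; outcomes B1=T, B1=F, B2=T, B2=F, B3=S, B3=E, B4=T, B5=T, B10=T, B11=E
input #9, h=4, k=6: events B1->T, B1->T, B1->T, B1->T, B1->F, B3->E, B2->F, B4->F, B6->F, B8->S, B7->T, B9->F, B11->E, B10->T; outcomes B1=T, B1=F, B2=F, B3=E, B4=F, B6=F, B7=T, B8=S, B9=F, B10=T, B11=E
input #10, h=14, k=6: events B1->T, B1->T, B1->T, B1->T, B1->T, B1->T, B1->T, B1->F, B3->E, B2->F, B4->T, B5->T, B11->S, B10->F, ...; outcomes B1=T, B1=F, B2=F, B3=E, B4=T, B5=T, B10=F, B11=S, B12=F
pool-wide coverage (22 outcomes): B1=T, B1=F, B2=T, B2=F, B3=S, B3=E, B4=T, B4=F, B5=T, B6=T, B6=F, B7=T, B8=S, B8=E, B9=T, B9=F, B10=T, B10=F, B11=S, B11=E, B12=T, B12=F
size 1 is not enough: best union over all size-1 subsets is 12/22
size 2 is not enough: best union over all size-2 subsets is 18/22
size 3 is not enough: best union over all size-3 subsets is 20/22
at size 4, {1, 4, 6, 10} reaches all 22 outcomes; every lexicographically earlier size-4 subset fails
Answer: 4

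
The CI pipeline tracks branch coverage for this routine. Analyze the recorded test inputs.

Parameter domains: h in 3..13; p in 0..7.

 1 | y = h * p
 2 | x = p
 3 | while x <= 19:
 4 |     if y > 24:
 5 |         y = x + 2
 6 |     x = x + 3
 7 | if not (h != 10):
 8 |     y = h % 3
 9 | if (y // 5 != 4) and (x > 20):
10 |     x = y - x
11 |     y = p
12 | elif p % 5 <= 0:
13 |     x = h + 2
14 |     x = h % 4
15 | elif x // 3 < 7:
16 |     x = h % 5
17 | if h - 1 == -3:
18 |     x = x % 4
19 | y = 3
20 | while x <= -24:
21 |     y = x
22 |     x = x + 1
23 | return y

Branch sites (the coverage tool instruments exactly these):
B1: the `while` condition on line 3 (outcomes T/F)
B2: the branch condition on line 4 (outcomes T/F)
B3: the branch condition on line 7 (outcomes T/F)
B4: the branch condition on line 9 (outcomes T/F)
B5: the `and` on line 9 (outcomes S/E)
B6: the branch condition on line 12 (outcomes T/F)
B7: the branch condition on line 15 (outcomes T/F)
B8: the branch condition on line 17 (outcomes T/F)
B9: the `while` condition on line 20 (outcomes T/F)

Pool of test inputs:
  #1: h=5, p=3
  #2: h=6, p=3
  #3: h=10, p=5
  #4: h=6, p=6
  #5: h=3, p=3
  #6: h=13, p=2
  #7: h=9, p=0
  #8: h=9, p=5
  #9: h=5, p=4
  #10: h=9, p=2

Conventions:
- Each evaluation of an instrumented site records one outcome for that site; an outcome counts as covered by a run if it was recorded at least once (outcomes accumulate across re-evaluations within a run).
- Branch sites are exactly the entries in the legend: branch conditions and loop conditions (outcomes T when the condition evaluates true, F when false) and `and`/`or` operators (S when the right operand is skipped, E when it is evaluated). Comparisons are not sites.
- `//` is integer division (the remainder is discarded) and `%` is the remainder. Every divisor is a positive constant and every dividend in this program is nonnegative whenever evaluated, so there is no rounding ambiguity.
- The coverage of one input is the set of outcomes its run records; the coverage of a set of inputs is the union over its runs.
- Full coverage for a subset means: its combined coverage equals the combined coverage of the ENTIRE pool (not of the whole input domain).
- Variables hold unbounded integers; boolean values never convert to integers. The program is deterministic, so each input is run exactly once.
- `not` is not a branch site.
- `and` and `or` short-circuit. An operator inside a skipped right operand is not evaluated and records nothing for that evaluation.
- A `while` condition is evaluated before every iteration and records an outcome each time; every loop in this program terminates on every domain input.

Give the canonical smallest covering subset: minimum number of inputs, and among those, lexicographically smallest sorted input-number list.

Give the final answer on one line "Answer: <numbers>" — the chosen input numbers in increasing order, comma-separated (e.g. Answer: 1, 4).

input #1 (h=5, p=3): events B1->T, B2->F, B1->T, B2->F, B1->T, B2->F, B1->T, B2->F, B1->T, B2->F, B1->T, B2->F, B1->F, B3->F, ...; covers B1=T, B1=F, B2=F, B3=F, B4=T, B5=E, B8=F, B9=F
input #2 (h=6, p=3): events B1->T, B2->F, B1->T, B2->F, B1->T, B2->F, B1->T, B2->F, B1->T, B2->F, B1->T, B2->F, B1->F, B3->F, ...; covers B1=T, B1=F, B2=F, B3=F, B4=T, B5=E, B8=F, B9=F
input #3 (h=10, p=5): events B1->T, B2->T, B1->T, B2->F, B1->T, B2->F, B1->T, B2->F, B1->T, B2->F, B1->F, B3->T, B5->E, B4->F, ...; covers B1=T, B1=F, B2=T, B2=F, B3=T, B4=F, B5=E, B6=T, B8=F, B9=F
input #4 (h=6, p=6): events B1->T, B2->T, B1->T, B2->F, B1->T, B2->F, B1->T, B2->F, B1->T, B2->F, B1->F, B3->F, B5->E, B4->T, ...; covers B1=T, B1=F, B2=T, B2=F, B3=F, B4=T, B5=E, B8=F, B9=F
input #5 (h=3, p=3): events B1->T, B2->F, B1->T, B2->F, B1->T, B2->F, B1->T, B2->F, B1->T, B2->F, B1->T, B2->F, B1->F, B3->F, ...; covers B1=T, B1=F, B2=F, B3=F, B4=T, B5=E, B8=F, B9=F
input #6 (h=13, p=2): events B1->T, B2->T, B1->T, B2->F, B1->T, B2->F, B1->T, B2->F, B1->T, B2->F, B1->T, B2->F, B1->F, B3->F, ...; covers B1=T, B1=F, B2=T, B2=F, B3=F, B4=F, B5=E, B6=F, B7=T, B8=F, B9=F
input #7 (h=9, p=0): events B1->T, B2->F, B1->T, B2->F, B1->T, B2->F, B1->T, B2->F, B1->T, B2->F, B1->T, B2->F, B1->T, B2->F, ...; covers B1=T, B1=F, B2=F, B3=F, B4=T, B5=E, B8=F, B9=F
input #8 (h=9, p=5): events B1->T, B2->T, B1->T, B2->F, B1->T, B2->F, B1->T, B2->F, B1->T, B2->F, B1->F, B3->F, B5->E, B4->F, ...; covers B1=T, B1=F, B2=T, B2=F, B3=F, B4=F, B5=E, B6=T, B8=F, B9=F
input #9 (h=5, p=4): events B1->T, B2->F, B1->T, B2->F, B1->T, B2->F, B1->T, B2->F, B1->T, B2->F, B1->T, B2->F, B1->F, B3->F, ...; covers B1=T, B1=F, B2=F, B3=F, B4=F, B5=S, B6=F, B7=F, B8=F, B9=F
input #10 (h=9, p=2): events B1->T, B2->F, B1->T, B2->F, B1->T, B2->F, B1->T, B2->F, B1->T, B2->F, B1->T, B2->F, B1->F, B3->F, ...; covers B1=T, B1=F, B2=F, B3=F, B4=F, B5=E, B6=F, B7=T, B8=F, B9=F
union over all inputs: B1=T, B1=F, B2=T, B2=F, B3=T, B3=F, B4=T, B4=F, B5=S, B5=E, B6=T, B6=F, B7=T, B7=F, B8=F, B9=F (16 outcomes)
checked all size-1 subsets: none covers 16 outcomes (max 11/16)
checked all size-2 subsets: none covers 16 outcomes (max 14/16)
checked all size-3 subsets: none covers 16 outcomes (max 15/16)
size 4: inputs {1, 3, 6, 9} cover all 16 outcomes, and no lexicographically smaller subset of this size does

Answer: 1, 3, 6, 9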